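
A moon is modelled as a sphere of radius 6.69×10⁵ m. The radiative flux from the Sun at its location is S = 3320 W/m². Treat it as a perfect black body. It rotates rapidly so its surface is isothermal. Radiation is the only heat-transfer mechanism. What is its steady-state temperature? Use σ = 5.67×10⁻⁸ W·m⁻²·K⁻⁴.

T ≈ 348 K

At equilibrium, absorbed power = emitted power.
Absorbing cross-section = πr² = 1.406×10¹² m²; emitting surface = 4πr² = 5.624×10¹² m² (ratio 4).
S·A_cross = εσ·A_surf·T⁴  ⇒  T⁴ = S/(4σ).
T⁴ = 1.00·3320/(4·5.67×10⁻⁸) = 1.464×10¹⁰ K⁴.
T = (1.464×10¹⁰)^(1/4).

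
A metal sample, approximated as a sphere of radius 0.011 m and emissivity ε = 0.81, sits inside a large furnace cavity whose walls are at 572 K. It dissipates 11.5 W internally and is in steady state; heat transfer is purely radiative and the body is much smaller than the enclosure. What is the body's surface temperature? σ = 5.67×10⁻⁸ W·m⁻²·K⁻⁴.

For a small grey body in a large enclosure, net radiated power = εσA(T⁴ − T_w⁴).
Steady state: P = εσA(T⁴ − T_w⁴) with A = 4πr² = 0.001521 m².
T⁴ = P/(εσA) + T_w⁴ = 11.5/(0.81·5.67×10⁻⁸·0.001521) + (572)⁴
    = 1.647×10¹¹ + 1.070×10¹¹ = 2.717×10¹¹ K⁴.

T ≈ 722 K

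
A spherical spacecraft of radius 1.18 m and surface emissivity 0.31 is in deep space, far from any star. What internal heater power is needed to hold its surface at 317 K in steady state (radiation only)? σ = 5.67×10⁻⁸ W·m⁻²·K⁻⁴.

P = εσ·4πr²·T⁴.
4πr² = 17.50 m²; T⁴ = 1.010×10¹⁰ K⁴.
P = 0.31·5.67×10⁻⁸·17.50·1.010×10¹⁰.

P ≈ 3110 W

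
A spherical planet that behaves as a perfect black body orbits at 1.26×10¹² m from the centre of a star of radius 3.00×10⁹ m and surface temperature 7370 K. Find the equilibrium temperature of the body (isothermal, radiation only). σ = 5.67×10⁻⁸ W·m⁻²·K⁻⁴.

T ≈ 254 K

The star's surface emits σT_*⁴; at distance d the flux is S = σT_*⁴(R_*/d)².
S = 5.67×10⁻⁸·(7370)⁴·(3.00×10⁹/1.26×10¹²)² = 948.3 W/m².
For an isothermal sphere T⁴ = (1−a)S/(4σ) = 4.181×10⁹ K⁴.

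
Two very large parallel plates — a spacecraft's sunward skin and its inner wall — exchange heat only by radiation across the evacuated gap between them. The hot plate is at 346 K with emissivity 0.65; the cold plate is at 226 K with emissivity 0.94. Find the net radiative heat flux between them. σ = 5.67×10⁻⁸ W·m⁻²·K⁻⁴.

q ≈ 415 W/m²

For two infinite grey parallel plates, q = σ(T₁⁴ − T₂⁴)/(1/ε₁ + 1/ε₂ − 1).
T₁⁴ − T₂⁴ = 1.433×10¹⁰ − 2.609×10⁹ = 1.172×10¹⁰ K⁴.
1/ε₁ + 1/ε₂ − 1 = 1.538 + 1.064 − 1 = 1.602.
q = 5.67×10⁻⁸ × 1.172×10¹⁰ / 1.602.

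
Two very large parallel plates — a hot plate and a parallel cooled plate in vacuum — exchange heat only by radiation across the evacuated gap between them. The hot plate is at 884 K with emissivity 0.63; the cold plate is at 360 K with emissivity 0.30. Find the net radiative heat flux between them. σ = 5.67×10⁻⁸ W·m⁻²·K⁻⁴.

For two infinite grey parallel plates, q = σ(T₁⁴ − T₂⁴)/(1/ε₁ + 1/ε₂ − 1).
T₁⁴ − T₂⁴ = 6.107×10¹¹ − 1.680×10¹⁰ = 5.939×10¹¹ K⁴.
1/ε₁ + 1/ε₂ − 1 = 1.587 + 3.333 − 1 = 3.921.
q = 5.67×10⁻⁸ × 5.939×10¹¹ / 3.921.

q ≈ 8590 W/m²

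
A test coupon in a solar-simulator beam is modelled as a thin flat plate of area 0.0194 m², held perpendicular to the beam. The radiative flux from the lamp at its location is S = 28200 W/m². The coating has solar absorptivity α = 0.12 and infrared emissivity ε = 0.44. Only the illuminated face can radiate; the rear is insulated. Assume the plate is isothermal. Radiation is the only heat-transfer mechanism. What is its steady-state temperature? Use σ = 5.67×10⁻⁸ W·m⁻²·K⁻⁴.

At equilibrium, absorbed power = emitted power.
Absorbing cross-section = A = 0.01940 m²; emitting surface = A = 0.01940 m² (ratio 1).
αS·A_cross = εσ·A_surf·T⁴  ⇒  T⁴ = αS/(ε·1σ).
T⁴ = 0.120·28200/(0.44·1·5.67×10⁻⁸) = 1.356×10¹¹ K⁴.
T = (1.356×10¹¹)^(1/4).

T ≈ 607 K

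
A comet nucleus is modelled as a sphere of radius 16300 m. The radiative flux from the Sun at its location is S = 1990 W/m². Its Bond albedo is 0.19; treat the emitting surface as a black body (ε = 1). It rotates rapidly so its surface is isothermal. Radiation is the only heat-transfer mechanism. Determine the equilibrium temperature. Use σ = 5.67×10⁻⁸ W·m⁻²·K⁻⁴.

At equilibrium, absorbed power = emitted power.
Absorbing cross-section = πr² = 8.347×10⁸ m²; emitting surface = 4πr² = 3.339×10⁹ m² (ratio 4).
(1−a)S·A_cross = εσ·A_surf·T⁴  ⇒  T⁴ = (1−a)S/(4σ).
T⁴ = 0.810·1990/(4·5.67×10⁻⁸) = 7.107×10⁹ K⁴.
T = (7.107×10⁹)^(1/4).

T ≈ 290 K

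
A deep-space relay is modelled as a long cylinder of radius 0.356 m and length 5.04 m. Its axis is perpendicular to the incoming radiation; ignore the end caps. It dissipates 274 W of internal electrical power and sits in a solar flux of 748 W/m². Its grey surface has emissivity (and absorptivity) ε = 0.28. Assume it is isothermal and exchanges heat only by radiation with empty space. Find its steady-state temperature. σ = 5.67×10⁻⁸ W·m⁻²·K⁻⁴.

T ≈ 275 K

At steady state, absorbed solar power + internal power = radiated power.
Absorbed: α·S·A_cross = 0.28·748·3.588 = 751.6 W (cross-section 2rL).
Total input = 751.6 + 274 = 1026 W.
Radiated: εσ·A_surf·T⁴ with A_surf = 2πrL = 11.27 m².
T⁴ = 1026/(0.28·5.67×10⁻⁸·11.27) = 5.730×10⁹ K⁴.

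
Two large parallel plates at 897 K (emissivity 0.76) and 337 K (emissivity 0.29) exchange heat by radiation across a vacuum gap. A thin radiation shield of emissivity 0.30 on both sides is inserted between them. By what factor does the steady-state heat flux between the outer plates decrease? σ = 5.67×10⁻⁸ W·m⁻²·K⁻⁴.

Without shield: q₀ = σΔ(T⁴)/(1/ε₁+1/ε₂−1) with denominator 3.764.
With shield the two gaps are in series; the resistances add: (1/ε₁+1/ε_s−1)+(1/ε_s+1/ε₂−1) = 3.649+5.782 = 9.431.
Heat-flux ratio q₀/q = 9.431/3.764.

factor ≈ 2.51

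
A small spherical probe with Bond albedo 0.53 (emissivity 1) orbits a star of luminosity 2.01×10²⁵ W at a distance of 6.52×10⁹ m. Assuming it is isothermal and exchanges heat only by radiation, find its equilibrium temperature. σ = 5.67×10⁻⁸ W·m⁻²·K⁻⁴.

First find the stellar flux at distance d: S = L/(4πd²) = 2.01×10²⁵/(4π·(6.52×10⁹)²) = 37630 W/m².
For an isothermal sphere, absorbed (1−a)S·πr² = emitted σ·4πr²·T⁴, so T⁴ = (1−a)S/(4σ).
T⁴ = 0.470·37630/(4·5.67×10⁻⁸) = 7.797×10¹⁰ K⁴.

T ≈ 528 K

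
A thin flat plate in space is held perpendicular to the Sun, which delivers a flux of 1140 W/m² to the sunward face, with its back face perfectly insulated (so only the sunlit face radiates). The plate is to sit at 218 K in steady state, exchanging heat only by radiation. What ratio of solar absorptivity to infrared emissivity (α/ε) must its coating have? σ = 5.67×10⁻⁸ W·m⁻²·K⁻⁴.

α/ε ≈ 0.112

Balance: αS·A = εσ·1A·T⁴ ⇒ α/ε = σT⁴/S.
α/ε = 5.67×10⁻⁸·(218)⁴/1140 = 5.67×10⁻⁸·2.259×10⁹/1140.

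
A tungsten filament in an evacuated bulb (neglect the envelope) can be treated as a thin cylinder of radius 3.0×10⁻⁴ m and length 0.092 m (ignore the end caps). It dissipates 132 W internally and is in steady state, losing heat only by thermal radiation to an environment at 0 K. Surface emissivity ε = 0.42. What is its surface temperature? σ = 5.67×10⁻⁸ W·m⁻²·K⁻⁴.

T ≈ 2380 K

Steady state: internal power = radiated power, P = εσA T⁴.
Radiating area A = 2πrL = 1.734×10⁻⁴ m².
T⁴ = P/(εσA) = 132/(0.42·5.67×10⁻⁸·1.734×10⁻⁴) = 3.196×10¹³ K⁴.
T = (3.196×10¹³)^(1/4).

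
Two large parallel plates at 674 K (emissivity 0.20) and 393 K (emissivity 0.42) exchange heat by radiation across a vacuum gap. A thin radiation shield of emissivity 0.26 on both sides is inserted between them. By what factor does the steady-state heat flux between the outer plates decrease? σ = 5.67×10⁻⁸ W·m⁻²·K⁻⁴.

factor ≈ 2.05

Without shield: q₀ = σΔ(T⁴)/(1/ε₁+1/ε₂−1) with denominator 6.381.
With shield the two gaps are in series; the resistances add: (1/ε₁+1/ε_s−1)+(1/ε_s+1/ε₂−1) = 7.846+5.227 = 13.07.
Heat-flux ratio q₀/q = 13.07/6.381.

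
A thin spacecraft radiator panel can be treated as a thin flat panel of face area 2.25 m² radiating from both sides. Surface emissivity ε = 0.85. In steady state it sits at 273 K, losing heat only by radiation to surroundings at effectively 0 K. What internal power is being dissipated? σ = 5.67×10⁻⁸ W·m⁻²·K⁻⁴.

Steady state: P = εσA T⁴.
A = 2·2.25 = 4.500 m²; T⁴ = (273)⁴ = 5.555×10⁹ K⁴.
P = 0.85 × 5.67×10⁻⁸ × 4.500 × 5.555×10⁹.

P ≈ 1200 W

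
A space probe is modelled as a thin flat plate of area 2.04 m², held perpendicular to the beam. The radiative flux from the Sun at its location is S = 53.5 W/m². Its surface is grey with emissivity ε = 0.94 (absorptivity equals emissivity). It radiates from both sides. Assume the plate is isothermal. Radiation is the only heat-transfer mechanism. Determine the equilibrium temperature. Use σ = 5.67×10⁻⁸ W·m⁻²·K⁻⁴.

T ≈ 147 K

At equilibrium, absorbed power = emitted power.
Absorbing cross-section = A = 2.040 m²; emitting surface = 2A = 4.080 m² (ratio 2).
εS·A_cross = εσ·A_surf·T⁴  ⇒  T⁴ = S/(2σ)   (ε cancels).
T⁴ = 53.5/(2·5.67×10⁻⁸) = 4.718×10⁸ K⁴.
T = (4.718×10⁸)^(1/4).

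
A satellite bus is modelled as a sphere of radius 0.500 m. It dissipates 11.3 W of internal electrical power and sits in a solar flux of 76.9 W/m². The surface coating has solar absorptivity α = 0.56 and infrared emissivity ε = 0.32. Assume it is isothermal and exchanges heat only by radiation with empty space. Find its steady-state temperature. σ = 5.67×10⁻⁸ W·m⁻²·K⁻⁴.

T ≈ 168 K

At steady state, absorbed solar power + internal power = radiated power.
Absorbed: α·S·A_cross = 0.56·76.9·0.7854 = 33.82 W (cross-section πr²).
Total input = 33.82 + 11.3 = 45.12 W.
Radiated: εσ·A_surf·T⁴ with A_surf = 4πr² = 3.142 m².
T⁴ = 45.12/(0.32·5.67×10⁻⁸·3.142) = 7.916×10⁸ K⁴.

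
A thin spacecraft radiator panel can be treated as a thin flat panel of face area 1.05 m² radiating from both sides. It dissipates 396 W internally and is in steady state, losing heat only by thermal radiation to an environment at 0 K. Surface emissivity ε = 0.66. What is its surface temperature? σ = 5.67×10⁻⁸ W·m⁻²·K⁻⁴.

Steady state: internal power = radiated power, P = εσA T⁴.
Radiating area A = 2·1.05 = 2.100 m².
T⁴ = P/(εσA) = 396/(0.66·5.67×10⁻⁸·2.100) = 5.039×10⁹ K⁴.
T = (5.039×10⁹)^(1/4).

T ≈ 266 K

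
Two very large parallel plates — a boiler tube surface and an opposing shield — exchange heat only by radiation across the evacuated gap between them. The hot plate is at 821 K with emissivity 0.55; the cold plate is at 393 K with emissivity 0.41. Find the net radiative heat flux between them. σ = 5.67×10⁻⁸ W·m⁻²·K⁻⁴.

For two infinite grey parallel plates, q = σ(T₁⁴ − T₂⁴)/(1/ε₁ + 1/ε₂ − 1).
T₁⁴ − T₂⁴ = 4.543×10¹¹ − 2.385×10¹⁰ = 4.305×10¹¹ K⁴.
1/ε₁ + 1/ε₂ − 1 = 1.818 + 2.439 − 1 = 3.257.
q = 5.67×10⁻⁸ × 4.305×10¹¹ / 3.257.

q ≈ 7490 W/m²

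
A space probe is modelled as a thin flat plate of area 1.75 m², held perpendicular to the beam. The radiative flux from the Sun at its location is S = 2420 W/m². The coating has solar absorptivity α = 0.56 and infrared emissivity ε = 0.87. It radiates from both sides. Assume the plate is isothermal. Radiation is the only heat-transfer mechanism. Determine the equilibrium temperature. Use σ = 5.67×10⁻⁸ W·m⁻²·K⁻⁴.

T ≈ 342 K

At equilibrium, absorbed power = emitted power.
Absorbing cross-section = A = 1.750 m²; emitting surface = 2A = 3.500 m² (ratio 2).
αS·A_cross = εσ·A_surf·T⁴  ⇒  T⁴ = αS/(ε·2σ).
T⁴ = 0.560·2420/(0.87·2·5.67×10⁻⁸) = 1.374×10¹⁰ K⁴.
T = (1.374×10¹⁰)^(1/4).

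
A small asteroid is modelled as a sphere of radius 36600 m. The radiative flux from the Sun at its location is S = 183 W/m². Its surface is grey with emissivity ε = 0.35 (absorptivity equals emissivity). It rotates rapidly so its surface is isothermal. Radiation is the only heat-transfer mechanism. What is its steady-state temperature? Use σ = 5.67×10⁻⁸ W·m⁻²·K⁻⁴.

T ≈ 169 K

At equilibrium, absorbed power = emitted power.
Absorbing cross-section = πr² = 4.208×10⁹ m²; emitting surface = 4πr² = 1.683×10¹⁰ m² (ratio 4).
εS·A_cross = εσ·A_surf·T⁴  ⇒  T⁴ = S/(4σ)   (ε cancels).
T⁴ = 183/(4·5.67×10⁻⁸) = 8.069×10⁸ K⁴.
T = (8.069×10⁸)^(1/4).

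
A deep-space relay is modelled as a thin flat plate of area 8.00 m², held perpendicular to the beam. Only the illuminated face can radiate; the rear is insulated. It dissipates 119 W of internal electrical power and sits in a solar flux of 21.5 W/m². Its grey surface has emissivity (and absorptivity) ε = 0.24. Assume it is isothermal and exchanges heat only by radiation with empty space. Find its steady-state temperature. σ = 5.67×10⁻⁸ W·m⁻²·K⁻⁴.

At steady state, absorbed solar power + internal power = radiated power.
Absorbed: α·S·A_cross = 0.24·21.5·8.000 = 41.28 W (cross-section A).
Total input = 41.28 + 119 = 160.3 W.
Radiated: εσ·A_surf·T⁴ with A_surf = A = 8.000 m².
T⁴ = 160.3/(0.24·5.67×10⁻⁸·8.000) = 1.472×10⁹ K⁴.

T ≈ 196 K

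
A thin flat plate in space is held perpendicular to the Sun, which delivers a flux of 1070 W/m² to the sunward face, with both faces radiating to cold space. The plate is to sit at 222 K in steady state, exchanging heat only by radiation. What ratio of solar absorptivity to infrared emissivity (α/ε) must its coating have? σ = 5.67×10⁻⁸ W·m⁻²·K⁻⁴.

α/ε ≈ 0.257

Balance: αS·A = εσ·2A·T⁴ ⇒ α/ε = 2σT⁴/S.
α/ε = 2·5.67×10⁻⁸·(222)⁴/1070 = 2·5.67×10⁻⁸·2.429×10⁹/1070.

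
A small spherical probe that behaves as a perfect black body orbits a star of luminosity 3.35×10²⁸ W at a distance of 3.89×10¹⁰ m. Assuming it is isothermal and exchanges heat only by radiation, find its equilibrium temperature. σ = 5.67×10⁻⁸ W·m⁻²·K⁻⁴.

First find the stellar flux at distance d: S = L/(4πd²) = 3.35×10²⁸/(4π·(3.89×10¹⁰)²) = 1.762×10⁶ W/m².
For an isothermal sphere, absorbed (1−a)S·πr² = emitted σ·4πr²·T⁴, so T⁴ = (1−a)S/(4σ).
T⁴ = 1.00·1.762×10⁶/(4·5.67×10⁻⁸) = 7.768×10¹² K⁴.

T ≈ 1670 K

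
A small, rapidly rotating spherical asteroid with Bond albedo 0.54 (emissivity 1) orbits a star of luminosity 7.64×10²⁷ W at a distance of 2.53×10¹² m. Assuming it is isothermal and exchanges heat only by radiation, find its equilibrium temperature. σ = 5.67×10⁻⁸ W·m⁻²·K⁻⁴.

T ≈ 118 K

First find the stellar flux at distance d: S = L/(4πd²) = 7.64×10²⁷/(4π·(2.53×10¹²)²) = 94.98 W/m².
For an isothermal sphere, absorbed (1−a)S·πr² = emitted σ·4πr²·T⁴, so T⁴ = (1−a)S/(4σ).
T⁴ = 0.460·94.98/(4·5.67×10⁻⁸) = 1.926×10⁸ K⁴.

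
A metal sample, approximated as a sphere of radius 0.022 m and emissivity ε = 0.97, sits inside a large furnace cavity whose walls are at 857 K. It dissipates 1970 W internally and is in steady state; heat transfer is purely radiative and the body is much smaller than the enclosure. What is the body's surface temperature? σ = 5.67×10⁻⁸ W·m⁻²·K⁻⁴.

T ≈ 1590 K

For a small grey body in a large enclosure, net radiated power = εσA(T⁴ − T_w⁴).
Steady state: P = εσA(T⁴ − T_w⁴) with A = 4πr² = 0.006082 m².
T⁴ = P/(εσA) + T_w⁴ = 1970/(0.97·5.67×10⁻⁸·0.006082) + (857)⁴
    = 5.889×10¹² + 5.394×10¹¹ = 6.429×10¹² K⁴.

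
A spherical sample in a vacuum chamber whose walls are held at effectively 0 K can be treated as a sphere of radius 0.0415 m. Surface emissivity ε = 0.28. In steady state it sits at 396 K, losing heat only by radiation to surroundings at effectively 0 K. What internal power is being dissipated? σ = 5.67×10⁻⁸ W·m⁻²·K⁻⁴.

Steady state: P = εσA T⁴.
A = 4πr² = 0.02164 m²; T⁴ = (396)⁴ = 2.459×10¹⁰ K⁴.
P = 0.28 × 5.67×10⁻⁸ × 0.02164 × 2.459×10¹⁰.

P ≈ 8.45 W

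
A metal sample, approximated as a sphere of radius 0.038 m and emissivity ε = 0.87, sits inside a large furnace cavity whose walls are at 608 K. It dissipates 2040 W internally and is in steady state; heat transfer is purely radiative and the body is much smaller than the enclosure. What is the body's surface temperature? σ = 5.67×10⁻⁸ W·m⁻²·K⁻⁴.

For a small grey body in a large enclosure, net radiated power = εσA(T⁴ − T_w⁴).
Steady state: P = εσA(T⁴ − T_w⁴) with A = 4πr² = 0.01815 m².
T⁴ = P/(εσA) + T_w⁴ = 2040/(0.87·5.67×10⁻⁸·0.01815) + (608)⁴
    = 2.279×10¹² + 1.367×10¹¹ = 2.416×10¹² K⁴.

T ≈ 1250 K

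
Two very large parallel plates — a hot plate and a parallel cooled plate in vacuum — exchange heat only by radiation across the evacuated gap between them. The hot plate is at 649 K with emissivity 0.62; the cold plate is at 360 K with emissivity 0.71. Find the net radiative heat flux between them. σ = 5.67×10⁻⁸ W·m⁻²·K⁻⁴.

For two infinite grey parallel plates, q = σ(T₁⁴ − T₂⁴)/(1/ε₁ + 1/ε₂ − 1).
T₁⁴ − T₂⁴ = 1.774×10¹¹ − 1.680×10¹⁰ = 1.606×10¹¹ K⁴.
1/ε₁ + 1/ε₂ − 1 = 1.613 + 1.408 − 1 = 2.021.
q = 5.67×10⁻⁸ × 1.606×10¹¹ / 2.021.

q ≈ 4510 W/m²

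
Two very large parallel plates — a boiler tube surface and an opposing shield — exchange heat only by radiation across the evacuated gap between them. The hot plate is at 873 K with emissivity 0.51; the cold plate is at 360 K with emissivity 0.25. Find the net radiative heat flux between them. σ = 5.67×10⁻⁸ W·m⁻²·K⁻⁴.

q ≈ 6450 W/m²

For two infinite grey parallel plates, q = σ(T₁⁴ − T₂⁴)/(1/ε₁ + 1/ε₂ − 1).
T₁⁴ − T₂⁴ = 5.808×10¹¹ − 1.680×10¹⁰ = 5.640×10¹¹ K⁴.
1/ε₁ + 1/ε₂ − 1 = 1.961 + 4.000 − 1 = 4.961.
q = 5.67×10⁻⁸ × 5.640×10¹¹ / 4.961.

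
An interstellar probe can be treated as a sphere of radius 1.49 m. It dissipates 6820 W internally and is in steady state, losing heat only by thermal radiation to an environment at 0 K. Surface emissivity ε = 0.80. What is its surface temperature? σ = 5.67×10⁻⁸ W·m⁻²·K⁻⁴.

Steady state: internal power = radiated power, P = εσA T⁴.
Radiating area A = 4πr² = 27.90 m².
T⁴ = P/(εσA) = 6820/(0.80·5.67×10⁻⁸·27.90) = 5.389×10⁹ K⁴.
T = (5.389×10⁹)^(1/4).

T ≈ 271 K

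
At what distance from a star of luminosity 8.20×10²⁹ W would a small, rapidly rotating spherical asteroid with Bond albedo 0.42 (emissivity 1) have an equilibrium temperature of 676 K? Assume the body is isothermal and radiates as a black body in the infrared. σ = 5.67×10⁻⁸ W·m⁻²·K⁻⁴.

For an isothermal black-emitting sphere, (1−a)S·πr² = σ·4πr²·T⁴ ⇒ S = 4σT⁴/(1−a).
S = 4·5.67×10⁻⁸·(676)⁴/0.580 = 81660 W/m².
Flux falls as S = L/(4πd²), so d = √(L/(4πS)) = √(8.20×10²⁹/(4π·81660)).

d ≈ 8.94×10¹¹ m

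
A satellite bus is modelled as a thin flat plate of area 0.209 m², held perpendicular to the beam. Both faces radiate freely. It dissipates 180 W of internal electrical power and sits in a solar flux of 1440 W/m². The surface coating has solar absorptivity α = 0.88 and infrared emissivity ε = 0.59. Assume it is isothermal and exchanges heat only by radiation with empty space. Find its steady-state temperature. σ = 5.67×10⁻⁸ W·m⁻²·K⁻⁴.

T ≈ 422 K

At steady state, absorbed solar power + internal power = radiated power.
Absorbed: α·S·A_cross = 0.88·1440·0.2090 = 264.8 W (cross-section A).
Total input = 264.8 + 180 = 444.8 W.
Radiated: εσ·A_surf·T⁴ with A_surf = 2A = 0.4180 m².
T⁴ = 444.8/(0.59·5.67×10⁻⁸·0.4180) = 3.181×10¹⁰ K⁴.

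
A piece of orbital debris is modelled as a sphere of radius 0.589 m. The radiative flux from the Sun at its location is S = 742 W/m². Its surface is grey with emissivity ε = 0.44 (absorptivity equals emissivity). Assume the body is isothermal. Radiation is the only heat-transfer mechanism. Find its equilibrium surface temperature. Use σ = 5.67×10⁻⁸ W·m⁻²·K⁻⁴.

T ≈ 239 K

At equilibrium, absorbed power = emitted power.
Absorbing cross-section = πr² = 1.090 m²; emitting surface = 4πr² = 4.360 m² (ratio 4).
εS·A_cross = εσ·A_surf·T⁴  ⇒  T⁴ = S/(4σ)   (ε cancels).
T⁴ = 742/(4·5.67×10⁻⁸) = 3.272×10⁹ K⁴.
T = (3.272×10⁹)^(1/4).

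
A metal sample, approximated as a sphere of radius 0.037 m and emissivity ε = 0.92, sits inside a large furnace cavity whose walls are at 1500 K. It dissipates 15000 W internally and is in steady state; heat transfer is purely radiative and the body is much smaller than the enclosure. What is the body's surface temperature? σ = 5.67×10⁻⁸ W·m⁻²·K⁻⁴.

For a small grey body in a large enclosure, net radiated power = εσA(T⁴ − T_w⁴).
Steady state: P = εσA(T⁴ − T_w⁴) with A = 4πr² = 0.01720 m².
T⁴ = P/(εσA) + T_w⁴ = 15000/(0.92·5.67×10⁻⁸·0.01720) + (1500)⁴
    = 1.672×10¹³ + 5.062×10¹² = 2.178×10¹³ K⁴.

T ≈ 2160 K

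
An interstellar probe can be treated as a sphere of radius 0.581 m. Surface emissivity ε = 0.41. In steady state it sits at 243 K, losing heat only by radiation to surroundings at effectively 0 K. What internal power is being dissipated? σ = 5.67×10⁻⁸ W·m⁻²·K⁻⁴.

Steady state: P = εσA T⁴.
A = 4πr² = 4.242 m²; T⁴ = (243)⁴ = 3.487×10⁹ K⁴.
P = 0.41 × 5.67×10⁻⁸ × 4.242 × 3.487×10⁹.

P ≈ 344 W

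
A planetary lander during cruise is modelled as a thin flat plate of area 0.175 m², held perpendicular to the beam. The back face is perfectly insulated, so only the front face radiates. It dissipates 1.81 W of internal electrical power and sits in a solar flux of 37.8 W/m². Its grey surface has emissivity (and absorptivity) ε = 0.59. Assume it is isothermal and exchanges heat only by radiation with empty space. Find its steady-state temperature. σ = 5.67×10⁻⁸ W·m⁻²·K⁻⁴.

T ≈ 177 K

At steady state, absorbed solar power + internal power = radiated power.
Absorbed: α·S·A_cross = 0.59·37.8·0.1750 = 3.903 W (cross-section A).
Total input = 3.903 + 1.81 = 5.713 W.
Radiated: εσ·A_surf·T⁴ with A_surf = A = 0.1750 m².
T⁴ = 5.713/(0.59·5.67×10⁻⁸·0.1750) = 9.758×10⁸ K⁴.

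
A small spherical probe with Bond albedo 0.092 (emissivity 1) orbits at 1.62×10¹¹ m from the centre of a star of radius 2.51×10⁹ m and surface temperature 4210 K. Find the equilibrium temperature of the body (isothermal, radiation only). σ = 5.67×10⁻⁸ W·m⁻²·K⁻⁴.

The star's surface emits σT_*⁴; at distance d the flux is S = σT_*⁴(R_*/d)².
S = 5.67×10⁻⁸·(4210)⁴·(2.51×10⁹/1.62×10¹¹)² = 4276 W/m².
For an isothermal sphere T⁴ = (1−a)S/(4σ) = 1.712×10¹⁰ K⁴.

T ≈ 362 K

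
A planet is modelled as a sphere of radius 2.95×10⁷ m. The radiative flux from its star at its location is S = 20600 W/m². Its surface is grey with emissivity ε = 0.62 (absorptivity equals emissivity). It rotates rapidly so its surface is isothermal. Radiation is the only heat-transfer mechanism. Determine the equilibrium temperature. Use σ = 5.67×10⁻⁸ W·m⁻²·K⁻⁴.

T ≈ 549 K

At equilibrium, absorbed power = emitted power.
Absorbing cross-section = πr² = 2.734×10¹⁵ m²; emitting surface = 4πr² = 1.094×10¹⁶ m² (ratio 4).
εS·A_cross = εσ·A_surf·T⁴  ⇒  T⁴ = S/(4σ)   (ε cancels).
T⁴ = 20600/(4·5.67×10⁻⁸) = 9.083×10¹⁰ K⁴.
T = (9.083×10¹⁰)^(1/4).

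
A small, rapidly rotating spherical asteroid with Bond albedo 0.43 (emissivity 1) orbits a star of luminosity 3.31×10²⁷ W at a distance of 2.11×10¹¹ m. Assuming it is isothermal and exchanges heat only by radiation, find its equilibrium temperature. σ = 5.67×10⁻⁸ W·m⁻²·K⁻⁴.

T ≈ 349 K

First find the stellar flux at distance d: S = L/(4πd²) = 3.31×10²⁷/(4π·(2.11×10¹¹)²) = 5916 W/m².
For an isothermal sphere, absorbed (1−a)S·πr² = emitted σ·4πr²·T⁴, so T⁴ = (1−a)S/(4σ).
T⁴ = 0.570·5916/(4·5.67×10⁻⁸) = 1.487×10¹⁰ K⁴.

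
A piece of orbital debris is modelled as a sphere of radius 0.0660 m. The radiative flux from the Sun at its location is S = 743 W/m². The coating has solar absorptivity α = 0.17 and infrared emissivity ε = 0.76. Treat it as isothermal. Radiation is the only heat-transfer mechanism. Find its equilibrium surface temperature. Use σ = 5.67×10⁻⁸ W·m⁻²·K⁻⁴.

T ≈ 165 K

At equilibrium, absorbed power = emitted power.
Absorbing cross-section = πr² = 0.01368 m²; emitting surface = 4πr² = 0.05474 m² (ratio 4).
αS·A_cross = εσ·A_surf·T⁴  ⇒  T⁴ = αS/(ε·4σ).
T⁴ = 0.170·743/(0.76·4·5.67×10⁻⁸) = 7.328×10⁸ K⁴.
T = (7.328×10⁸)^(1/4).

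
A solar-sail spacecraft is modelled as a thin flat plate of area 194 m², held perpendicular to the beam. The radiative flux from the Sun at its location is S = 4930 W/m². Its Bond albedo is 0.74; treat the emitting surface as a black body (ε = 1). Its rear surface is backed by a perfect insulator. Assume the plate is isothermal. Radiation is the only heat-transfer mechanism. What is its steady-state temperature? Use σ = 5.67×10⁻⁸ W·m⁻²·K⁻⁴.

T ≈ 388 K

At equilibrium, absorbed power = emitted power.
Absorbing cross-section = A = 194.0 m²; emitting surface = A = 194.0 m² (ratio 1).
(1−a)S·A_cross = εσ·A_surf·T⁴  ⇒  T⁴ = (1−a)S/(1σ).
T⁴ = 0.260·4930/(1·5.67×10⁻⁸) = 2.261×10¹⁰ K⁴.
T = (2.261×10¹⁰)^(1/4).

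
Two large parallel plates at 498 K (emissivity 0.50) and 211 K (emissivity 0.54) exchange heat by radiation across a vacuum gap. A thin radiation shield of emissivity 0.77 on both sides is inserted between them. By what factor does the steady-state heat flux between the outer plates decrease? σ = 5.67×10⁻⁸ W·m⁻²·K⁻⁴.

Without shield: q₀ = σΔ(T⁴)/(1/ε₁+1/ε₂−1) with denominator 2.852.
With shield the two gaps are in series; the resistances add: (1/ε₁+1/ε_s−1)+(1/ε_s+1/ε₂−1) = 2.299+2.151 = 4.449.
Heat-flux ratio q₀/q = 4.449/2.852.

factor ≈ 1.56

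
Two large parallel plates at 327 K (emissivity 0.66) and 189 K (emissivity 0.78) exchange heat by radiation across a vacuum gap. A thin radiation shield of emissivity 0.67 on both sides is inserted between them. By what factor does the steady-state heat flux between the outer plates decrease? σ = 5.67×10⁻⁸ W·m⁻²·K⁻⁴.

Without shield: q₀ = σΔ(T⁴)/(1/ε₁+1/ε₂−1) with denominator 1.797.
With shield the two gaps are in series; the resistances add: (1/ε₁+1/ε_s−1)+(1/ε_s+1/ε₂−1) = 2.008+1.775 = 3.782.
Heat-flux ratio q₀/q = 3.782/1.797.

factor ≈ 2.10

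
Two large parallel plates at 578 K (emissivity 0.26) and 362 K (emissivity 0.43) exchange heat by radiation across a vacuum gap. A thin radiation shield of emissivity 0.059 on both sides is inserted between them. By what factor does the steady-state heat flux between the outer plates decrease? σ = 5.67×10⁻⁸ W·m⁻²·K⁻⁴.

Without shield: q₀ = σΔ(T⁴)/(1/ε₁+1/ε₂−1) with denominator 5.172.
With shield the two gaps are in series; the resistances add: (1/ε₁+1/ε_s−1)+(1/ε_s+1/ε₂−1) = 19.80+18.27 = 38.07.
Heat-flux ratio q₀/q = 38.07/5.172.

factor ≈ 7.36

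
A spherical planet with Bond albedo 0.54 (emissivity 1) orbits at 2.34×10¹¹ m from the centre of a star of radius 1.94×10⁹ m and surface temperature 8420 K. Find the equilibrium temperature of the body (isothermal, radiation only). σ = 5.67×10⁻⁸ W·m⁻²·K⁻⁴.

The star's surface emits σT_*⁴; at distance d the flux is S = σT_*⁴(R_*/d)².
S = 5.67×10⁻⁸·(8420)⁴·(1.94×10⁹/2.34×10¹¹)² = 19590 W/m².
For an isothermal sphere T⁴ = (1−a)S/(4σ) = 3.973×10¹⁰ K⁴.

T ≈ 446 K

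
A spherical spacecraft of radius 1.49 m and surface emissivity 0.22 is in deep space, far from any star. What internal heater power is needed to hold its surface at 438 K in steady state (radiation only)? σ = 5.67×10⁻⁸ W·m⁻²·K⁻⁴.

P ≈ 12800 W

P = εσ·4πr²·T⁴.
4πr² = 27.90 m²; T⁴ = 3.680×10¹⁰ K⁴.
P = 0.22·5.67×10⁻⁸·27.90·3.680×10¹⁰.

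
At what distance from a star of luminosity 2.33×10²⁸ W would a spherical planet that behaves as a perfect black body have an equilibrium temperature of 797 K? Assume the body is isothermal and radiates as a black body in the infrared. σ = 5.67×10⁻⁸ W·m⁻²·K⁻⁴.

For an isothermal black-emitting sphere, (1−a)S·πr² = σ·4πr²·T⁴ ⇒ S = 4σT⁴/(1−a).
S = 4·5.67×10⁻⁸·(797)⁴/1.00 = 91510 W/m².
Flux falls as S = L/(4πd²), so d = √(L/(4πS)) = √(2.33×10²⁸/(4π·91510)).

d ≈ 1.42×10¹¹ m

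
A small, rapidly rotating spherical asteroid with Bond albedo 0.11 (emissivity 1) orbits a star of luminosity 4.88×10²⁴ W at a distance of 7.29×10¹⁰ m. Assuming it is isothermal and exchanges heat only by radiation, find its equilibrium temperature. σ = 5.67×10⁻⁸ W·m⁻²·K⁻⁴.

T ≈ 130 K

First find the stellar flux at distance d: S = L/(4πd²) = 4.88×10²⁴/(4π·(7.29×10¹⁰)²) = 73.07 W/m².
For an isothermal sphere, absorbed (1−a)S·πr² = emitted σ·4πr²·T⁴, so T⁴ = (1−a)S/(4σ).
T⁴ = 0.890·73.07/(4·5.67×10⁻⁸) = 2.867×10⁸ K⁴.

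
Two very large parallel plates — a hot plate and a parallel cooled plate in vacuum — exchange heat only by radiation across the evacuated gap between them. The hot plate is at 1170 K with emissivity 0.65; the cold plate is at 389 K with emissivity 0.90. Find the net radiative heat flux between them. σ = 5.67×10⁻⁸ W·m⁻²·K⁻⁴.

q ≈ 63600 W/m²

For two infinite grey parallel plates, q = σ(T₁⁴ − T₂⁴)/(1/ε₁ + 1/ε₂ − 1).
T₁⁴ − T₂⁴ = 1.874×10¹² − 2.290×10¹⁰ = 1.851×10¹² K⁴.
1/ε₁ + 1/ε₂ − 1 = 1.538 + 1.111 − 1 = 1.650.
q = 5.67×10⁻⁸ × 1.851×10¹² / 1.650.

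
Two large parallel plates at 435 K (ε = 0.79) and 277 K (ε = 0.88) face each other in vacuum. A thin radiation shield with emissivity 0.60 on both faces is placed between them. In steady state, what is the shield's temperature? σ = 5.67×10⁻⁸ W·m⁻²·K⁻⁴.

T_s ≈ 378 K

In steady state the net flux on the hot side equals that on the cold side.
σ(T₁⁴−T_s⁴)/D₁ = σ(T_s⁴−T₂⁴)/D₂, with D₁ = 1/ε₁+1/ε_s−1 = 1.932, D₂ = 1/ε_s+1/ε₂−1 = 1.803.
Solve for T_s⁴: T_s⁴ = (D₂·T₁⁴ + D₁·T₂⁴)/(D₁+D₂) = 2.033×10¹⁰ K⁴.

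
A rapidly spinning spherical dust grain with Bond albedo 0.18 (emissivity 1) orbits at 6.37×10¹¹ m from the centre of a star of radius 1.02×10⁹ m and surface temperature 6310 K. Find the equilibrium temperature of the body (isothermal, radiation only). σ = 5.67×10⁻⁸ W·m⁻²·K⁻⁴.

The star's surface emits σT_*⁴; at distance d the flux is S = σT_*⁴(R_*/d)².
S = 5.67×10⁻⁸·(6310)⁴·(1.02×10⁹/6.37×10¹¹)² = 230.5 W/m².
For an isothermal sphere T⁴ = (1−a)S/(4σ) = 8.333×10⁸ K⁴.

T ≈ 170 K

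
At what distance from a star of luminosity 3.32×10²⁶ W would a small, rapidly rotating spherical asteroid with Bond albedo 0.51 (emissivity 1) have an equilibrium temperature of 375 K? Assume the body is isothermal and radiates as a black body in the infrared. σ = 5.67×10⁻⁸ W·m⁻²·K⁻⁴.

For an isothermal black-emitting sphere, (1−a)S·πr² = σ·4πr²·T⁴ ⇒ S = 4σT⁴/(1−a).
S = 4·5.67×10⁻⁸·(375)⁴/0.490 = 9153 W/m².
Flux falls as S = L/(4πd²), so d = √(L/(4πS)) = √(3.32×10²⁶/(4π·9153)).

d ≈ 5.37×10¹⁰ m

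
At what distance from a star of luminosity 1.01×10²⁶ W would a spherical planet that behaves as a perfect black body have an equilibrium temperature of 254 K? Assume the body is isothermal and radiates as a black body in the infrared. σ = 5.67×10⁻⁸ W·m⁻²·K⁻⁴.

For an isothermal black-emitting sphere, (1−a)S·πr² = σ·4πr²·T⁴ ⇒ S = 4σT⁴/(1−a).
S = 4·5.67×10⁻⁸·(254)⁴/1.00 = 944.0 W/m².
Flux falls as S = L/(4πd²), so d = √(L/(4πS)) = √(1.01×10²⁶/(4π·944.0)).

d ≈ 9.23×10¹⁰ m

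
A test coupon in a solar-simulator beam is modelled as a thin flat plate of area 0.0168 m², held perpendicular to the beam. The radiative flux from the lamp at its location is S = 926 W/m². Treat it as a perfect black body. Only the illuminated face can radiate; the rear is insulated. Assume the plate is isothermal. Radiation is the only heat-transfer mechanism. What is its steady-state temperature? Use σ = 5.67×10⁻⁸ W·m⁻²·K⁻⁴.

T ≈ 357 K

At equilibrium, absorbed power = emitted power.
Absorbing cross-section = A = 0.01680 m²; emitting surface = A = 0.01680 m² (ratio 1).
S·A_cross = εσ·A_surf·T⁴  ⇒  T⁴ = S/(1σ).
T⁴ = 1.00·926/(1·5.67×10⁻⁸) = 1.633×10¹⁰ K⁴.
T = (1.633×10¹⁰)^(1/4).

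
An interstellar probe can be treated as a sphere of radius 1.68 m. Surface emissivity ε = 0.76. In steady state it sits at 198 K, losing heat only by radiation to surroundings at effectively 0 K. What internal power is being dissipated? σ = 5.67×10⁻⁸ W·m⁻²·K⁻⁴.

P ≈ 2350 W

Steady state: P = εσA T⁴.
A = 4πr² = 35.47 m²; T⁴ = (198)⁴ = 1.537×10⁹ K⁴.
P = 0.76 × 5.67×10⁻⁸ × 35.47 × 1.537×10⁹.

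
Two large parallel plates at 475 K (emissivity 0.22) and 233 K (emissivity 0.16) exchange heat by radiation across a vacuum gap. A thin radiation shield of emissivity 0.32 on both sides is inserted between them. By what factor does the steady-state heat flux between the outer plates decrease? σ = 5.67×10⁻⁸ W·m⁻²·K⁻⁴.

factor ≈ 1.54

Without shield: q₀ = σΔ(T⁴)/(1/ε₁+1/ε₂−1) with denominator 9.795.
With shield the two gaps are in series; the resistances add: (1/ε₁+1/ε_s−1)+(1/ε_s+1/ε₂−1) = 6.670+8.375 = 15.05.
Heat-flux ratio q₀/q = 15.05/9.795.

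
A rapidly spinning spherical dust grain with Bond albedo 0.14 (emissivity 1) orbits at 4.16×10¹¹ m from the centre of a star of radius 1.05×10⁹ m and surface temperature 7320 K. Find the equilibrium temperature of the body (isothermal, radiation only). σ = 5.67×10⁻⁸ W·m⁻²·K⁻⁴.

The star's surface emits σT_*⁴; at distance d the flux is S = σT_*⁴(R_*/d)².
S = 5.67×10⁻⁸·(7320)⁴·(1.05×10⁹/4.16×10¹¹)² = 1037 W/m².
For an isothermal sphere T⁴ = (1−a)S/(4σ) = 3.933×10⁹ K⁴.

T ≈ 250 K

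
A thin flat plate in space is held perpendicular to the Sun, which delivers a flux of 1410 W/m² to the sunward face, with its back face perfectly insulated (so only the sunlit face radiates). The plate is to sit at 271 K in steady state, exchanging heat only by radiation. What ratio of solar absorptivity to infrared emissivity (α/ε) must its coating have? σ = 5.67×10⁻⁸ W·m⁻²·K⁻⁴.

α/ε ≈ 0.217

Balance: αS·A = εσ·1A·T⁴ ⇒ α/ε = σT⁴/S.
α/ε = 5.67×10⁻⁸·(271)⁴/1410 = 5.67×10⁻⁸·5.394×10⁹/1410.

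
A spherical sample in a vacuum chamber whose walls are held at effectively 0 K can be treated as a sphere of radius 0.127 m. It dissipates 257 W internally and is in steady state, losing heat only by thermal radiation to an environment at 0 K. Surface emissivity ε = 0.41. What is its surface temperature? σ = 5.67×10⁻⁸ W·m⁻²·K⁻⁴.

T ≈ 483 K

Steady state: internal power = radiated power, P = εσA T⁴.
Radiating area A = 4πr² = 0.2027 m².
T⁴ = P/(εσA) = 257/(0.41·5.67×10⁻⁸·0.2027) = 5.454×10¹⁰ K⁴.
T = (5.454×10¹⁰)^(1/4).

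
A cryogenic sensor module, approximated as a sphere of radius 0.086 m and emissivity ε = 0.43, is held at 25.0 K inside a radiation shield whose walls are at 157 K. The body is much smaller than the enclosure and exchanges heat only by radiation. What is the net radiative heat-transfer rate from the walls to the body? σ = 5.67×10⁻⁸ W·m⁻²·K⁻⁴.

P_net ≈ 1.38 W

For a small grey body in a large enclosure: P_net = εσA(T_body⁴ − T_wall⁴).
A = 4πr² = 0.09294 m²; T_body⁴ − T_wall⁴ = 3.906×10⁵ − 6.076×10⁸ = -6.072×10⁸ K⁴.
|P_net| = 0.43·5.67×10⁻⁸·0.09294·6.072×10⁸.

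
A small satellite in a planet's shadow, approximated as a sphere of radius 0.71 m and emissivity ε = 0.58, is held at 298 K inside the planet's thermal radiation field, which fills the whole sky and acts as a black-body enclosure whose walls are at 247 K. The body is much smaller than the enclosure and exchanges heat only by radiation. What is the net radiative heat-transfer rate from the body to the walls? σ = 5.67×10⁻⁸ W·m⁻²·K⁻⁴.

For a small grey body in a large enclosure: P_net = εσA(T_body⁴ − T_wall⁴).
A = 4πr² = 6.335 m²; T_body⁴ − T_wall⁴ = 7.886×10⁹ − 3.722×10⁹ = 4.164×10⁹ K⁴.
|P_net| = 0.58·5.67×10⁻⁸·6.335·4.164×10⁹.

P_net ≈ 867 W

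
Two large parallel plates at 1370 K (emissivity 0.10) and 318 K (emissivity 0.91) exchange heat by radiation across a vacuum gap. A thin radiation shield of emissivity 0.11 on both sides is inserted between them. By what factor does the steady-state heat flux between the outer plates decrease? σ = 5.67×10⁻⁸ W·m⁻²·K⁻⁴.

factor ≈ 2.70

Without shield: q₀ = σΔ(T⁴)/(1/ε₁+1/ε₂−1) with denominator 10.10.
With shield the two gaps are in series; the resistances add: (1/ε₁+1/ε_s−1)+(1/ε_s+1/ε₂−1) = 18.09+9.190 = 27.28.
Heat-flux ratio q₀/q = 27.28/10.10.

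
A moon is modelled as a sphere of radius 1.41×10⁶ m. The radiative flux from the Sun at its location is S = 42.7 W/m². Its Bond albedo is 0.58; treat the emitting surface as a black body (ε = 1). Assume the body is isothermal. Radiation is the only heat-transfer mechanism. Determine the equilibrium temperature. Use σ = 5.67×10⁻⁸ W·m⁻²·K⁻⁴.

T ≈ 94.3 K

At equilibrium, absorbed power = emitted power.
Absorbing cross-section = πr² = 6.246×10¹² m²; emitting surface = 4πr² = 2.498×10¹³ m² (ratio 4).
(1−a)S·A_cross = εσ·A_surf·T⁴  ⇒  T⁴ = (1−a)S/(4σ).
T⁴ = 0.420·42.7/(4·5.67×10⁻⁸) = 7.907×10⁷ K⁴.
T = (7.907×10⁷)^(1/4).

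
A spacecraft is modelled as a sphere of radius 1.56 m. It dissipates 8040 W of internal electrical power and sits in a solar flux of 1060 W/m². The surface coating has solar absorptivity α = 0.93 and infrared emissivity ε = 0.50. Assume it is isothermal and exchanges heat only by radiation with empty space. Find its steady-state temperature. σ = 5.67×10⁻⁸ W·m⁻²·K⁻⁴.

At steady state, absorbed solar power + internal power = radiated power.
Absorbed: α·S·A_cross = 0.93·1060·7.645 = 7537 W (cross-section πr²).
Total input = 7537 + 8040 = 15580 W.
Radiated: εσ·A_surf·T⁴ with A_surf = 4πr² = 30.58 m².
T⁴ = 15580/(0.50·5.67×10⁻⁸·30.58) = 1.797×10¹⁰ K⁴.

T ≈ 366 K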